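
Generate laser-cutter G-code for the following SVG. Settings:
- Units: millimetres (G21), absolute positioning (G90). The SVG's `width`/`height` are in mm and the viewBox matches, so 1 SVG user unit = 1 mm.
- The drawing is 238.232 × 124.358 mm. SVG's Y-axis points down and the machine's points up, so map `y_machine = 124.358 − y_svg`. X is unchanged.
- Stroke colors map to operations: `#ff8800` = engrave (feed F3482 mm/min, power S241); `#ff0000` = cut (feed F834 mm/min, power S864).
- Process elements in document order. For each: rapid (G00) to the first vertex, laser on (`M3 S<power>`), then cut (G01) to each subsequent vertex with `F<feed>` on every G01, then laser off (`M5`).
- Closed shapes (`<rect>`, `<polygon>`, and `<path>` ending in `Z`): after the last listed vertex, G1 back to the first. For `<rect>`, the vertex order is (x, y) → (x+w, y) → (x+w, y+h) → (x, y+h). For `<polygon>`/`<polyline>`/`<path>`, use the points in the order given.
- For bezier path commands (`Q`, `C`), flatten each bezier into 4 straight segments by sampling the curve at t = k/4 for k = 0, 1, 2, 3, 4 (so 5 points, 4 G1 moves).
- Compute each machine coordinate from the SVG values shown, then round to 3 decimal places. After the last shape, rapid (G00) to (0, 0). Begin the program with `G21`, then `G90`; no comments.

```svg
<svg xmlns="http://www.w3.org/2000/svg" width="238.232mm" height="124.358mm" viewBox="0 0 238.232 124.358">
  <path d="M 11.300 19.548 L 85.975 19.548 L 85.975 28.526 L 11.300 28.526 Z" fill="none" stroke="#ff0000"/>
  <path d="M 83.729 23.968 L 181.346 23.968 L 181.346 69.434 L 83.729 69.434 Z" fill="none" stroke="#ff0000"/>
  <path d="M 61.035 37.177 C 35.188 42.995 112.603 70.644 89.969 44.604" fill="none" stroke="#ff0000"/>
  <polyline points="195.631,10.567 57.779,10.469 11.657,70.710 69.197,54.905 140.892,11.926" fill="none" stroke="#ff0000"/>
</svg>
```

G21
G90
G00 X11.300 Y104.810
M3 S864
G01 X85.975 Y104.810 F834
G01 X85.975 Y95.832 F834
G01 X11.300 Y95.832 F834
G01 X11.300 Y104.810 F834
M5
G00 X83.729 Y100.390
M3 S864
G01 X181.346 Y100.390 F834
G01 X181.346 Y54.924 F834
G01 X83.729 Y54.924 F834
G01 X83.729 Y100.390 F834
M5
G00 X61.035 Y87.181
M3 S864
G01 X57.835 Y79.904 F834
G01 X74.297 Y71.521 F834
G01 X91.362 Y69.111 F834
G01 X89.969 Y79.754 F834
M5
G00 X195.631 Y113.791
M3 S864
G01 X57.779 Y113.889 F834
G01 X11.657 Y53.648 F834
G01 X69.197 Y69.453 F834
G01 X140.892 Y112.432 F834
M5
G00 X0.000 Y0.000

viewBox `0 0 238.232 124.358` with mm width/height → 1 unit = 1 mm. Flip: y_m = 124.358 − y_svg.

**Shape 1** — `<path>` rectangle, stroke `#ff0000` → cut (S864, F834). Machine vertices: (11.300,104.810) → (85.975,104.810) → (85.975,95.832) → (11.300,95.832) → (11.300,104.810). Closed: final G1 returns to the first vertex.

**Shape 2** — `<path>` rectangle, stroke `#ff0000` → cut (S864, F834). Machine vertices: (83.729,100.390) → (181.346,100.390) → (181.346,54.924) → (83.729,54.924) → (83.729,100.390). Closed: final G1 returns to the first vertex.

**Shape 3** — `<path>` cubic bezier, stroke `#ff0000` → cut (S864, F834). Control points (SVG): P0=(61.035,37.177), P1=(35.188,42.995), P2=(112.603,70.644), P3=(89.969,44.604); sampled at t=k/4. Machine vertices: (61.035,87.181) → (57.835,79.904) → (74.297,71.521) → (91.362,69.111) → (89.969,79.754). Open path.

**Shape 4** — `<polyline>` open polyline, stroke `#ff0000` → cut (S864, F834). Machine vertices: (195.631,113.791) → (57.779,113.889) → (11.657,53.648) → (69.197,69.453) → (140.892,112.432). Open path.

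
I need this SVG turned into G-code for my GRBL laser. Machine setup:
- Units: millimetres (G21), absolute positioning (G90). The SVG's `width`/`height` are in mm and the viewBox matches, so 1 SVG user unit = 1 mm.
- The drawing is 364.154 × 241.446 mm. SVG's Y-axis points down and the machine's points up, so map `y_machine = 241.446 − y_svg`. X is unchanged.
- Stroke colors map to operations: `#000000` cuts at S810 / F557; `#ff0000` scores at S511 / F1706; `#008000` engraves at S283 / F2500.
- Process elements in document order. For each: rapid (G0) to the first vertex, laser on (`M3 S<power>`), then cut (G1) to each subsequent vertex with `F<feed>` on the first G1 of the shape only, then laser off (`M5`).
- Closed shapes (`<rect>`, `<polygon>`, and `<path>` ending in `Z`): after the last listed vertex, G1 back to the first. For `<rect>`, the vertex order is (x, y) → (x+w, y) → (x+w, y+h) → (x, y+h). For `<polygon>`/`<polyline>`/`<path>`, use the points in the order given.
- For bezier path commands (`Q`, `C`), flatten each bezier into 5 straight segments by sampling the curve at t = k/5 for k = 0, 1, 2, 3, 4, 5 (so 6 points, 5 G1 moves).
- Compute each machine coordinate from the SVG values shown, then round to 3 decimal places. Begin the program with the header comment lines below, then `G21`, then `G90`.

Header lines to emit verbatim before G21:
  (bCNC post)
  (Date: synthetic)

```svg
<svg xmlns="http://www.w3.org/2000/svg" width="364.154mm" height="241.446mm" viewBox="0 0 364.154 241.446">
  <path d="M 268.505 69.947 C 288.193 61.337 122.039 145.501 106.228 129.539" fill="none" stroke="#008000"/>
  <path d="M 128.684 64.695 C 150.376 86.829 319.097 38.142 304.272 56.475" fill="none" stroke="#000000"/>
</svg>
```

(bCNC post)
(Date: synthetic)
G21
G90
G0 X268.505 Y171.499
M3 S283
G1 X260.706 Y167.075 F2500
G1 X224.442 Y149.645
G1 X175.850 Y128.467
G1 X131.066 Y112.802
G1 X106.228 Y111.907
M5
G0 X128.684 Y176.751
M3 S810
G1 X156.698 Y170.866 F557
G1 X204.132 Y175.362
G1 X255.117 Y183.623
G1 X293.786 Y189.031
G1 X304.272 Y184.971
M5

1 u = 1 mm; y_m = 241.446 − y.

[1] `<path>` cubic bezier, #008000→engrave S283 F2500: (268.505,171.499) → (260.706,167.075) → (224.442,149.645) → (175.850,128.467) → (131.066,112.802) → (106.228,111.907)

[2] `<path>` cubic bezier, #000000→cut S810 F557: (128.684,176.751) → (156.698,170.866) → (204.132,175.362) → (255.117,183.623) → (293.786,189.031) → (304.272,184.971)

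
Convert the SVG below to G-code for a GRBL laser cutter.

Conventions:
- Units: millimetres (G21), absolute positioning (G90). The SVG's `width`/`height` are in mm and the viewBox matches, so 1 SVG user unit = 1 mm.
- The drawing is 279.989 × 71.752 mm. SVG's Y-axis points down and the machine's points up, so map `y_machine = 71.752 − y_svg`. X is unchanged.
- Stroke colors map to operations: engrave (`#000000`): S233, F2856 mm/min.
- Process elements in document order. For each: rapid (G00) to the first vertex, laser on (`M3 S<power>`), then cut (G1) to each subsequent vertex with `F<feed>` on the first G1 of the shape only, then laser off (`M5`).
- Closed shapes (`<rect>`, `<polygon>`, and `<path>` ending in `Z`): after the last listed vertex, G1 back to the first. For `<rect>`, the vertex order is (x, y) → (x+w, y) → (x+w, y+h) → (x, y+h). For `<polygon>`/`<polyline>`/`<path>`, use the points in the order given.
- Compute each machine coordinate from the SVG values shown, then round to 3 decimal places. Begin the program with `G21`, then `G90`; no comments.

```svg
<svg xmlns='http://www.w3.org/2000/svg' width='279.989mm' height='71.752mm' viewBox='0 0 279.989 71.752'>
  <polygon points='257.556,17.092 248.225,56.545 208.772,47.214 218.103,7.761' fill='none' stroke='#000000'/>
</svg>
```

G21
G90
G00 X257.556 Y54.660
M3 S233
G1 X248.225 Y15.207 F2856
G1 X208.772 Y24.538
G1 X218.103 Y63.991
G1 X257.556 Y54.660
M5

viewBox `0 0 279.989 71.752` with mm width/height → 1 unit = 1 mm. Flip: y_m = 71.752 − y_svg.

**Shape 1** — `<polygon>` regular polygon, stroke `#000000` → engrave (S233, F2856). Machine vertices: (257.556,54.660) → (248.225,15.207) → (208.772,24.538) → (218.103,63.991) → (257.556,54.660). Closed: final G1 returns to the first vertex.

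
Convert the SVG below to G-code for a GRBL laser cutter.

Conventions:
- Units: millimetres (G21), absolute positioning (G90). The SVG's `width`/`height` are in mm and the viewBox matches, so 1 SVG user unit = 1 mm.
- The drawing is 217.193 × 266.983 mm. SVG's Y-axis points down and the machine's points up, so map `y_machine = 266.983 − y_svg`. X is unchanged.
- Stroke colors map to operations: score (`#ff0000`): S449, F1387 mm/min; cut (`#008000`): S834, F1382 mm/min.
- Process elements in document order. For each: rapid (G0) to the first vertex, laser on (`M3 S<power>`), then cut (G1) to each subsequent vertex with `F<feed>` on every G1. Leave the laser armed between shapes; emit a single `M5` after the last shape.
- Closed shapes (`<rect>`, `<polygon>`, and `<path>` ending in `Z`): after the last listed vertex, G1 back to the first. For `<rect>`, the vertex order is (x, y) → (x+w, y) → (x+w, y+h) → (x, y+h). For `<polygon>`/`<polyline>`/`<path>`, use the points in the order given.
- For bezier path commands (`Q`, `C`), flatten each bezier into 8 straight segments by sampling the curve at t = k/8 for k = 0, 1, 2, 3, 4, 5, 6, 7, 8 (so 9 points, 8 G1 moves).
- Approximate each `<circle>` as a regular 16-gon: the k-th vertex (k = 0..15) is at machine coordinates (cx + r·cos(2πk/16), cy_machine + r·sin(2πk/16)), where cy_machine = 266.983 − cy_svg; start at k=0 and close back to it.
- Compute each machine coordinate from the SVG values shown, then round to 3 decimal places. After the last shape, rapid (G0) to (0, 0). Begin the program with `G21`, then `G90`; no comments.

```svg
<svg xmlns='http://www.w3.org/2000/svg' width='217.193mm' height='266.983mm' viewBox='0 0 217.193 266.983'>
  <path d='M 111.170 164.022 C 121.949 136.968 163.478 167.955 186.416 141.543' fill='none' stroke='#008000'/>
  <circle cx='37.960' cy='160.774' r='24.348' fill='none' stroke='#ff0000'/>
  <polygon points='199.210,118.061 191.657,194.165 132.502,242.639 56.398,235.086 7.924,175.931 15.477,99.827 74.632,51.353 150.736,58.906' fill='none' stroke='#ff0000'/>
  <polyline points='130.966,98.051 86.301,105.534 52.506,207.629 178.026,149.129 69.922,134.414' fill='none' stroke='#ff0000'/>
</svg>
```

viewBox `0 0 217.193 266.983` with mm width/height → 1 unit = 1 mm. Flip: y_m = 266.983 − y_svg.

**Shape 1** — `<path>` cubic bezier, stroke `#008000` → cut (S834, F1382). Control points (SVG): P0=(111.170,164.022), P1=(121.949,136.968), P2=(163.478,167.955), P3=(186.416,141.543); sampled at t=k/8. Machine vertices: (111.170,102.961) → (116.557,110.611) → (124.249,114.173) → (133.667,114.998) → (144.233,114.441) → (155.370,113.854) → (166.498,114.590) → (177.039,118.001) → (186.416,125.440). Open path.

**Shape 2** — `<circle>` circle, stroke `#ff0000` → score (S449, F1387). Machine vertices: (62.308,106.209) → (60.455,115.527) → (55.177,123.426) → (47.278,128.704) → (37.960,130.557) → (28.642,128.704) → (20.743,123.426) → (15.465,115.527) → (13.612,106.209) → (15.465,96.891) → (20.743,88.992) → (28.642,83.714) → (37.960,81.861) → (47.278,83.714) → (55.177,88.992) → (60.455,96.891) → (62.308,106.209). Closed: final G1 returns to the first vertex.

**Shape 3** — `<polygon>` regular polygon, stroke `#ff0000` → score (S449, F1387). Machine vertices: (199.210,148.922) → (191.657,72.818) → (132.502,24.344) → (56.398,31.897) → (7.924,91.052) → (15.477,167.156) → (74.632,215.630) → (150.736,208.077) → (199.210,148.922). Closed: final G1 returns to the first vertex.

**Shape 4** — `<polyline>` open polyline, stroke `#ff0000` → score (S449, F1387). Machine vertices: (130.966,168.932) → (86.301,161.449) → (52.506,59.354) → (178.026,117.854) → (69.922,132.569). Open path.

G21
G90
G0 X111.170 Y102.961
M3 S834
G1 X116.557 Y110.611 F1382
G1 X124.249 Y114.173 F1382
G1 X133.667 Y114.998 F1382
G1 X144.233 Y114.441 F1382
G1 X155.370 Y113.854 F1382
G1 X166.498 Y114.590 F1382
G1 X177.039 Y118.001 F1382
G1 X186.416 Y125.440 F1382
G0 X62.308 Y106.209
M3 S449
G1 X60.455 Y115.527 F1387
G1 X55.177 Y123.426 F1387
G1 X47.278 Y128.704 F1387
G1 X37.960 Y130.557 F1387
G1 X28.642 Y128.704 F1387
G1 X20.743 Y123.426 F1387
G1 X15.465 Y115.527 F1387
G1 X13.612 Y106.209 F1387
G1 X15.465 Y96.891 F1387
G1 X20.743 Y88.992 F1387
G1 X28.642 Y83.714 F1387
G1 X37.960 Y81.861 F1387
G1 X47.278 Y83.714 F1387
G1 X55.177 Y88.992 F1387
G1 X60.455 Y96.891 F1387
G1 X62.308 Y106.209 F1387
G0 X199.210 Y148.922
M3 S449
G1 X191.657 Y72.818 F1387
G1 X132.502 Y24.344 F1387
G1 X56.398 Y31.897 F1387
G1 X7.924 Y91.052 F1387
G1 X15.477 Y167.156 F1387
G1 X74.632 Y215.630 F1387
G1 X150.736 Y208.077 F1387
G1 X199.210 Y148.922 F1387
G0 X130.966 Y168.932
M3 S449
G1 X86.301 Y161.449 F1387
G1 X52.506 Y59.354 F1387
G1 X178.026 Y117.854 F1387
G1 X69.922 Y132.569 F1387
M5
G0 X0.000 Y0.000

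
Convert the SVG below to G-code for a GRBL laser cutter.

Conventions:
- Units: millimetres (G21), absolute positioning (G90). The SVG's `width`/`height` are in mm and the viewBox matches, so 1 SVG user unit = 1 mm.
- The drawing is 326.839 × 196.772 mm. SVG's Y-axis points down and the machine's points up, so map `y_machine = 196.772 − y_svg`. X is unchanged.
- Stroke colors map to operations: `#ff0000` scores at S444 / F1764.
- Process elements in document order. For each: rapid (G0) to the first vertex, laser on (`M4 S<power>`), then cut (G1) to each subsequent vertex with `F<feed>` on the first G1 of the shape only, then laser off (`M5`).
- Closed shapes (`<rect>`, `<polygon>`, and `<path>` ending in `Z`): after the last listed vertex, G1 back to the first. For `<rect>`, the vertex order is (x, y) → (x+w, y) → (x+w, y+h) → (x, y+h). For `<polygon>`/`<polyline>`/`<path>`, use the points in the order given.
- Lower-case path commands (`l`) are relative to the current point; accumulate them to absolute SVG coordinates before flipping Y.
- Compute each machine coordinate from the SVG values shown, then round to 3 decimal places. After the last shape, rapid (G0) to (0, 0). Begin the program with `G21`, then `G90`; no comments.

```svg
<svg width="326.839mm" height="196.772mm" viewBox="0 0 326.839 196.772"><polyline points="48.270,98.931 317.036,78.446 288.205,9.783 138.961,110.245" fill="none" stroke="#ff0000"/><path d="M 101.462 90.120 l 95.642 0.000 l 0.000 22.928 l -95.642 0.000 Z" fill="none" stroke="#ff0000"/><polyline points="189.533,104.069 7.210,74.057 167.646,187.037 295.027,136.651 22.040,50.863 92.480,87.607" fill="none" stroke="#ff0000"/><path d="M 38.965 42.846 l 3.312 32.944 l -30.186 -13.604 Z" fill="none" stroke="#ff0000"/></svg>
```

1 u = 1 mm; y_m = 196.772 − y.

[1] `<polyline>` open polyline, #ff0000→score S444 F1764: (48.270,97.841) → (317.036,118.326) → (288.205,186.989) → (138.961,86.527)

[2] `<path>` rectangle, #ff0000→score S444 F1764: (101.462,106.652) → (197.104,106.652) → (197.104,83.724) → (101.462,83.724) → (101.462,106.652) (closed)

[3] `<polyline>` open polyline, #ff0000→score S444 F1764: (189.533,92.703) → (7.210,122.715) → (167.646,9.735) → (295.027,60.121) → (22.040,145.909) → (92.480,109.165)

[4] `<path>` regular polygon, #ff0000→score S444 F1764: (38.965,153.926) → (42.277,120.982) → (12.091,134.586) → (38.965,153.926) (closed)

G21
G90
G0 X48.270 Y97.841
M4 S444
G1 X317.036 Y118.326 F1764
G1 X288.205 Y186.989
G1 X138.961 Y86.527
M5
G0 X101.462 Y106.652
M4 S444
G1 X197.104 Y106.652 F1764
G1 X197.104 Y83.724
G1 X101.462 Y83.724
G1 X101.462 Y106.652
M5
G0 X189.533 Y92.703
M4 S444
G1 X7.210 Y122.715 F1764
G1 X167.646 Y9.735
G1 X295.027 Y60.121
G1 X22.040 Y145.909
G1 X92.480 Y109.165
M5
G0 X38.965 Y153.926
M4 S444
G1 X42.277 Y120.982 F1764
G1 X12.091 Y134.586
G1 X38.965 Y153.926
M5
G0 X0.000 Y0.000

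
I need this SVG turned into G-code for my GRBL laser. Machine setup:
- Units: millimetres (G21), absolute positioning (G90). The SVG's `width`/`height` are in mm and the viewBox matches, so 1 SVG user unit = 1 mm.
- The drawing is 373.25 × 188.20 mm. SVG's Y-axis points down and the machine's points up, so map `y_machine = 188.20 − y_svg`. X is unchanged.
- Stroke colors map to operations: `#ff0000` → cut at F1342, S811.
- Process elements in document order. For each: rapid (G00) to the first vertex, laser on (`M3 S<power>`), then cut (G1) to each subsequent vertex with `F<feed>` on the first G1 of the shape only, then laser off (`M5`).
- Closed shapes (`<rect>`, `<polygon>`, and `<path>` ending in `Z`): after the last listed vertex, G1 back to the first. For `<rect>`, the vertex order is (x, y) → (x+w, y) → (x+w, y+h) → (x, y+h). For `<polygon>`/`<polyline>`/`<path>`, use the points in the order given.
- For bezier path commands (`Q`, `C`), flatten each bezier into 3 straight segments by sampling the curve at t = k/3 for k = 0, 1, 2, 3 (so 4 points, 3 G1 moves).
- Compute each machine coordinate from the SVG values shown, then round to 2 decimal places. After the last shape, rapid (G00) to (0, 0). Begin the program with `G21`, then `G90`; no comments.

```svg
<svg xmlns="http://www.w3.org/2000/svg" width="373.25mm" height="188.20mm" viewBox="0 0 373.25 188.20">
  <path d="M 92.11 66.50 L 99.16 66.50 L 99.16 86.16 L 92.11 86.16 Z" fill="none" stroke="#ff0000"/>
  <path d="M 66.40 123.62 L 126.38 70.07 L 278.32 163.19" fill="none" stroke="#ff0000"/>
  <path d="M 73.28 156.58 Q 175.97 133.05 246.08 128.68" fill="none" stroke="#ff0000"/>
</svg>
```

G21
G90
G00 X92.11 Y121.70
M3 S811
G1 X99.16 Y121.70 F1342
G1 X99.16 Y102.04
G1 X92.11 Y102.04
G1 X92.11 Y121.70
M5
G00 X66.40 Y64.58
M3 S811
G1 X126.38 Y118.13 F1342
G1 X278.32 Y25.01
M5
G00 X73.28 Y31.62
M3 S811
G1 X138.12 Y45.18 F1342
G1 X195.72 Y54.48
G1 X246.08 Y59.52
M5
G00 X0.00 Y0.00

1 u = 1 mm; y_m = 188.20 − y.

[1] `<path>` rectangle, #ff0000→cut S811 F1342: (92.11,121.70) → (99.16,121.70) → (99.16,102.04) → (92.11,102.04) → (92.11,121.70) (closed)

[2] `<path>` open polyline, #ff0000→cut S811 F1342: (66.40,64.58) → (126.38,118.13) → (278.32,25.01)

[3] `<path>` quadratic bezier, #ff0000→cut S811 F1342: (73.28,31.62) → (138.12,45.18) → (195.72,54.48) → (246.08,59.52)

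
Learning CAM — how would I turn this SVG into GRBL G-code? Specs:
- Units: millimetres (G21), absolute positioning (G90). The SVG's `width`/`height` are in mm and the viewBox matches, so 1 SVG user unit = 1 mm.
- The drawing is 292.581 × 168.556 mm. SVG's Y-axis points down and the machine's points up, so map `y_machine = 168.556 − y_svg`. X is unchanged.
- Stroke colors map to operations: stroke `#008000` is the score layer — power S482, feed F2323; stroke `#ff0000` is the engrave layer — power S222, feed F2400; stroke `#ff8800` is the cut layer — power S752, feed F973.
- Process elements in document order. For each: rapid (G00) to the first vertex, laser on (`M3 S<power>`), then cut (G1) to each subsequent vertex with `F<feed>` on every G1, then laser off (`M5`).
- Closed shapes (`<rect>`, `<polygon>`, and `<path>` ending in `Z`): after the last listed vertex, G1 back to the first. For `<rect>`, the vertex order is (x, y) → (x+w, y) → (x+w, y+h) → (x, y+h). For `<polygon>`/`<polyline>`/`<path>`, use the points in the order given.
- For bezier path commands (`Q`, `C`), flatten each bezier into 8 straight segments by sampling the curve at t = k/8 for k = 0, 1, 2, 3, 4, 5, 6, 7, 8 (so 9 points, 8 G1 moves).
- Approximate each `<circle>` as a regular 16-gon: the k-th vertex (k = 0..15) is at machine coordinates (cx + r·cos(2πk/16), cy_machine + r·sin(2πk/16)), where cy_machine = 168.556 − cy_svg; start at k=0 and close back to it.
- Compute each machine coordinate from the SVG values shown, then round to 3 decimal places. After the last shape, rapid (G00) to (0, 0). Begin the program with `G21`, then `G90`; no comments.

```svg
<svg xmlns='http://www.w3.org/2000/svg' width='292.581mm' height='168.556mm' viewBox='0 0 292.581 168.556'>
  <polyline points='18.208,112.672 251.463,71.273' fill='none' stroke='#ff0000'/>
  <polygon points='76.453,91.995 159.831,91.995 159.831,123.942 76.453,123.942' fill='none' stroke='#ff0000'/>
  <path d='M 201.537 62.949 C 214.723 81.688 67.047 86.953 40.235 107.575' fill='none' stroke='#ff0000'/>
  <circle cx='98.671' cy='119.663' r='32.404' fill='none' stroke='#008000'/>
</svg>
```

G21
G90
G00 X18.208 Y55.884
M3 S222
G1 X251.463 Y97.283 F2400
M5
G00 X76.453 Y76.561
M3 S222
G1 X159.831 Y76.561 F2400
G1 X159.831 Y44.614 F2400
G1 X76.453 Y44.614 F2400
G1 X76.453 Y76.561 F2400
M5
G00 X201.537 Y105.607
M3 S222
G1 X199.492 Y99.155 F2400
G1 X185.667 Y93.629 F2400
G1 X163.364 Y88.690 F2400
G1 X135.885 Y84.000 F2400
G1 X106.531 Y79.222 F2400
G1 X78.604 Y74.019 F2400
G1 X55.405 Y68.051 F2400
G1 X40.235 Y60.981 F2400
M5
G00 X131.075 Y48.893
M3 S482
G1 X128.608 Y61.293 F2323
G1 X121.584 Y71.806 F2323
G1 X111.071 Y78.830 F2323
G1 X98.671 Y81.297 F2323
G1 X86.271 Y78.830 F2323
G1 X75.758 Y71.806 F2323
G1 X68.734 Y61.293 F2323
G1 X66.267 Y48.893 F2323
G1 X68.734 Y36.493 F2323
G1 X75.758 Y25.980 F2323
G1 X86.271 Y18.956 F2323
G1 X98.671 Y16.489 F2323
G1 X111.071 Y18.956 F2323
G1 X121.584 Y25.980 F2323
G1 X128.608 Y36.493 F2323
G1 X131.075 Y48.893 F2323
M5
G00 X0.000 Y0.000

1 u = 1 mm; y_m = 168.556 − y.

[1] `<polyline>` line segment, #ff0000→engrave S222 F2400: (18.208,55.884) → (251.463,97.283)

[2] `<polygon>` rectangle, #ff0000→engrave S222 F2400: (76.453,76.561) → (159.831,76.561) → (159.831,44.614) → (76.453,44.614) → (76.453,76.561) (closed)

[3] `<path>` cubic bezier, #ff0000→engrave S222 F2400: (201.537,105.607) → (199.492,99.155) → (185.667,93.629) → (163.364,88.690) → (135.885,84.000) → (106.531,79.222) → (78.604,74.019) → (55.405,68.051) → (40.235,60.981)

[4] `<circle>` circle, #008000→score S482 F2323: (131.075,48.893) → (128.608,61.293) → (121.584,71.806) → (111.071,78.830) → (98.671,81.297) → (86.271,78.830) → (75.758,71.806) → (68.734,61.293) → (66.267,48.893) → (68.734,36.493) → (75.758,25.980) → (86.271,18.956) → (98.671,16.489) → (111.071,18.956) → (121.584,25.980) → (128.608,36.493) → (131.075,48.893) (closed)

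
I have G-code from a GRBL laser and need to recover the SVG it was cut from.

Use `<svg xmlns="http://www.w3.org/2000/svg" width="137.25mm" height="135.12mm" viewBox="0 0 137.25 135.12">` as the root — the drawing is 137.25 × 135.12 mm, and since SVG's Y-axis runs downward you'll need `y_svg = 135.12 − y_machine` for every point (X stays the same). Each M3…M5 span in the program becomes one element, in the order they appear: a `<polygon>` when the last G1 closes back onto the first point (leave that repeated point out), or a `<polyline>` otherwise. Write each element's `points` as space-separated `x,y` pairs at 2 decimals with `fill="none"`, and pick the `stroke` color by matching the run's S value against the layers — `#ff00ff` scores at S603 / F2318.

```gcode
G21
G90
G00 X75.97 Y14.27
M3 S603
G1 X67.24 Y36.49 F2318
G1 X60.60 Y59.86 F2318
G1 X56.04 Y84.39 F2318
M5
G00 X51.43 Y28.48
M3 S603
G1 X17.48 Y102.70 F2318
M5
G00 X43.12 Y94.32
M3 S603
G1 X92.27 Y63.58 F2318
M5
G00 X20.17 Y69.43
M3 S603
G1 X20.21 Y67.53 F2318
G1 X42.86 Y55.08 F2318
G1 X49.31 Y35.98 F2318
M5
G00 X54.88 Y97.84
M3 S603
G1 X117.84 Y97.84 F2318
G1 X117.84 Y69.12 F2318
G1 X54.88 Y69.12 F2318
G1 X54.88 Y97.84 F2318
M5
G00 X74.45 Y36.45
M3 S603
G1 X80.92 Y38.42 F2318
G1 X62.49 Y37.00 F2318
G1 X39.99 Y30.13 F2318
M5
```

<svg xmlns="http://www.w3.org/2000/svg" width="137.25mm" height="135.12mm" viewBox="0 0 137.25 135.12">
  <polyline points="75.97,120.85 67.24,98.63 60.60,75.26 56.04,50.73" fill="none" stroke="#ff00ff"/>
  <polyline points="51.43,106.64 17.48,32.42" fill="none" stroke="#ff00ff"/>
  <polyline points="43.12,40.80 92.27,71.54" fill="none" stroke="#ff00ff"/>
  <polyline points="20.17,65.69 20.21,67.59 42.86,80.04 49.31,99.14" fill="none" stroke="#ff00ff"/>
  <polygon points="54.88,37.28 117.84,37.28 117.84,66.00 54.88,66.00" fill="none" stroke="#ff00ff"/>
  <polyline points="74.45,98.67 80.92,96.70 62.49,98.12 39.99,104.99" fill="none" stroke="#ff00ff"/>
</svg>

Each laser-on run becomes one SVG element. Flip Y back into SVG space with y_svg = 135.12 − y_machine. Every run uses S603, so all elements get stroke `#ff00ff` (score).

Run 1: The run is open, so emit a `<polyline>` with points (Y-flipped): 75.97,120.85 67.24,98.63 60.60,75.26 56.04,50.73.

Run 2: The run is open, so emit a `<polyline>` with points (Y-flipped): 51.43,106.64 17.48,32.42.

Run 3: The run is open, so emit a `<polyline>` with points (Y-flipped): 43.12,40.80 92.27,71.54.

Run 4: The run is open, so emit a `<polyline>` with points (Y-flipped): 20.17,65.69 20.21,67.59 42.86,80.04 49.31,99.14.

Run 5: The run returns to its start, so emit a `<polygon>` with points (Y-flipped): 54.88,37.28 117.84,37.28 117.84,66.00 54.88,66.00.

Run 6: The run is open, so emit a `<polyline>` with points (Y-flipped): 74.45,98.67 80.92,96.70 62.49,98.12 39.99,104.99.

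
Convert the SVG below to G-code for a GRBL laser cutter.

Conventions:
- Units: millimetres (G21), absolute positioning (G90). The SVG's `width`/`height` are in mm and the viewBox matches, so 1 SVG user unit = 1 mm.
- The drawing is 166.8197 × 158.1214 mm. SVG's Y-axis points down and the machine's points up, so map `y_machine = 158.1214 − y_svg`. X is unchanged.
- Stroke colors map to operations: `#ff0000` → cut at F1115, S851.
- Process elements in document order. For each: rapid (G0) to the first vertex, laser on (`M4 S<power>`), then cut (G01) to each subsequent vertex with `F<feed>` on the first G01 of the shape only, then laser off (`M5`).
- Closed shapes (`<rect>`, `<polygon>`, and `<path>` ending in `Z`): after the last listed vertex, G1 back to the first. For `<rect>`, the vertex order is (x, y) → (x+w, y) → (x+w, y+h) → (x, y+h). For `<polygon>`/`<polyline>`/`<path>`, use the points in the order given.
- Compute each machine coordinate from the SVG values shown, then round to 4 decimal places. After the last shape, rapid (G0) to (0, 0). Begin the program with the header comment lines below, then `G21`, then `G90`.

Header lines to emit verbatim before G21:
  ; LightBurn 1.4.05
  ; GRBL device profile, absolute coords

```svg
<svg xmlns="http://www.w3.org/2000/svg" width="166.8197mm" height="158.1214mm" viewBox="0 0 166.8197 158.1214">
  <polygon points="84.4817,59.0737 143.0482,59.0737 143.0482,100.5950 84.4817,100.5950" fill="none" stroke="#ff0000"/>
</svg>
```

; LightBurn 1.4.05
; GRBL device profile, absolute coords
G21
G90
G0 X84.4817 Y99.0477
M4 S851
G01 X143.0482 Y99.0477 F1115
G01 X143.0482 Y57.5264
G01 X84.4817 Y57.5264
G01 X84.4817 Y99.0477
M5
G0 X0.0000 Y0.0000

viewBox `0 0 166.8197 158.1214` with mm width/height → 1 unit = 1 mm. Flip: y_m = 158.1214 − y_svg.

**Shape 1** — `<polygon>` rectangle, stroke `#ff0000` → cut (S851, F1115). Machine vertices: (84.4817,99.0477) → (143.0482,99.0477) → (143.0482,57.5264) → (84.4817,57.5264) → (84.4817,99.0477). Closed: final G1 returns to the first vertex.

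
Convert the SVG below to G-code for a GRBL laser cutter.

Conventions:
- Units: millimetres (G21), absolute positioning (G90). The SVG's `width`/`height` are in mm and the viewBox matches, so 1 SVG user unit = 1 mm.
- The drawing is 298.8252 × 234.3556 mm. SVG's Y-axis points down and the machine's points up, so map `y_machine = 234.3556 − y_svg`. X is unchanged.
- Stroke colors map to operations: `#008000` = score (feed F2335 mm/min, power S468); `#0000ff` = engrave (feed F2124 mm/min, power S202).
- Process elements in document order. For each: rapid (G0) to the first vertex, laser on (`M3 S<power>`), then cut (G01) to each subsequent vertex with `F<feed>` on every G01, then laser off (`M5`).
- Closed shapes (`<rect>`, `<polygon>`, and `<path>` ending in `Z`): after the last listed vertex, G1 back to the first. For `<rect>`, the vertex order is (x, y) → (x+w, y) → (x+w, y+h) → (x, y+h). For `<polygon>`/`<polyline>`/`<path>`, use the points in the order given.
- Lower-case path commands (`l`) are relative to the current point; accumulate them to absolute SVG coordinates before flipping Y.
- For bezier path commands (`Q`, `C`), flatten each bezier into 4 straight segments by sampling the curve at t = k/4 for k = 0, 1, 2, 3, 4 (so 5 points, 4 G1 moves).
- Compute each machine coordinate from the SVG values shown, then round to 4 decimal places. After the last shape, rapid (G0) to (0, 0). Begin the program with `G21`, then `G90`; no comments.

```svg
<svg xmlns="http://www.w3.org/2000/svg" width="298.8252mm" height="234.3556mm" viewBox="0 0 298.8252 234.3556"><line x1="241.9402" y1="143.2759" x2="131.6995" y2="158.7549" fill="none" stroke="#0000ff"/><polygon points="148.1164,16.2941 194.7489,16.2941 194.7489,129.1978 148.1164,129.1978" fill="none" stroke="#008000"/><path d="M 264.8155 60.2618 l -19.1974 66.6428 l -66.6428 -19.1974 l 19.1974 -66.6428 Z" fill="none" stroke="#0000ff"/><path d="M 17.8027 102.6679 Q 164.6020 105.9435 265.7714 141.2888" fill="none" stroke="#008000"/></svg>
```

G21
G90
G0 X241.9402 Y91.0797
M3 S202
G01 X131.6995 Y75.6007 F2124
M5
G0 X148.1164 Y218.0615
M3 S468
G01 X194.7489 Y218.0615 F2335
G01 X194.7489 Y105.1578 F2335
G01 X148.1164 Y105.1578 F2335
G01 X148.1164 Y218.0615 F2335
M5
G0 X264.8155 Y174.0938
M3 S202
G01 X245.6181 Y107.4510 F2124
G01 X178.9753 Y126.6484 F2124
G01 X198.1727 Y193.2912 F2124
G01 X264.8155 Y174.0938 F2124
M5
G0 X17.8027 Y131.6877
M3 S468
G01 X88.3505 Y128.0455 F2335
G01 X153.1945 Y120.3947 F2335
G01 X212.3348 Y108.7351 F2335
G01 X265.7714 Y93.0668 F2335
M5
G0 X0.0000 Y0.0000

Since the viewBox matches the mm dimensions, user units are millimetres directly. The only transform is the Y-flip y_m = 234.3556 − y_svg.

Shape 1 is a line segment drawn with `<line>`. Its stroke #0000ff means engrave at S202, F2124. After flipping Y the toolpath is (241.9402,91.0797) → (131.6995,75.6007).

Shape 2 is a rectangle drawn with `<polygon>`. Its stroke #008000 means score at S468, F2335. After flipping Y the toolpath is (148.1164,218.0615) → (194.7489,218.0615) → (194.7489,105.1578) → (148.1164,105.1578) → (148.1164,218.0615), returning to the start.

Shape 3 is a regular polygon drawn with `<path>`. Its stroke #0000ff means engrave at S202, F2124. After flipping Y the toolpath is (264.8155,174.0938) → (245.6181,107.4510) → (178.9753,126.6484) → (198.1727,193.2912) → (264.8155,174.0938), returning to the start.

Shape 4 is a quadratic bezier drawn with `<path>`. Its stroke #008000 means score at S468, F2335. After flipping Y the toolpath is (17.8027,131.6877) → (88.3505,128.0455) → (153.1945,120.3947) → (212.3348,108.7351) → (265.7714,93.0668).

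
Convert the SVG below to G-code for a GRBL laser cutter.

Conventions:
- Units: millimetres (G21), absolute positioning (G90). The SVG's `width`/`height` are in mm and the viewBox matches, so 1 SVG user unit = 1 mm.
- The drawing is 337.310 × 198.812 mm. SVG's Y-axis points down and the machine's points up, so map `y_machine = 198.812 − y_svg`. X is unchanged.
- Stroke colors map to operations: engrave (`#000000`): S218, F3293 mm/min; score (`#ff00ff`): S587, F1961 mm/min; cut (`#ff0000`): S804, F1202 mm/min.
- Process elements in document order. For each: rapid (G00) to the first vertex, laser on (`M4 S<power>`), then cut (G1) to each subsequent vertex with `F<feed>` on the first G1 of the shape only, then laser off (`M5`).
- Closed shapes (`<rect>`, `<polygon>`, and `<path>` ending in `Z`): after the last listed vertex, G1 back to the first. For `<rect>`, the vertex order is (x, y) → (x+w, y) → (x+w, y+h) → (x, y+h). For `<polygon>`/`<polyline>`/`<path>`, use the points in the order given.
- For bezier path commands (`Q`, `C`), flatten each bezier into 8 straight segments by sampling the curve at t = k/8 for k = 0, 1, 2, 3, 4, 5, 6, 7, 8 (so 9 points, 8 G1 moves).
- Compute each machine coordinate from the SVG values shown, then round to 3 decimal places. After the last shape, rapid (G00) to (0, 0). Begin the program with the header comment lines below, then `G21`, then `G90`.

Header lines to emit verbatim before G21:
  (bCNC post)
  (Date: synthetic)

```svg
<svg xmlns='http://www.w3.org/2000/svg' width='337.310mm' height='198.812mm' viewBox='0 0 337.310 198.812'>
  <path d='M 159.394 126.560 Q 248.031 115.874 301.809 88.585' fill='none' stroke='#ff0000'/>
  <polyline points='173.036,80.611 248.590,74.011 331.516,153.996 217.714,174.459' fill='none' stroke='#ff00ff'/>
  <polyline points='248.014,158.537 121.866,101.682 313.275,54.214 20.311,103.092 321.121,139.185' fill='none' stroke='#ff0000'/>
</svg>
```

(bCNC post)
(Date: synthetic)
G21
G90
G00 X159.394 Y72.252
M4 S804
G1 X181.009 Y75.183 F1202
G1 X201.534 Y78.633
G1 X220.970 Y82.601
G1 X239.316 Y87.089
G1 X256.573 Y92.095
G1 X272.741 Y97.620
G1 X287.820 Y103.664
G1 X301.809 Y110.227
M5
G00 X173.036 Y118.201
M4 S587
G1 X248.590 Y124.801 F1961
G1 X331.516 Y44.816
G1 X217.714 Y24.353
M5
G00 X248.014 Y40.275
M4 S804
G1 X121.866 Y97.130 F1202
G1 X313.275 Y144.598
G1 X20.311 Y95.720
G1 X321.121 Y59.627
M5
G00 X0.000 Y0.000

Since the viewBox matches the mm dimensions, user units are millimetres directly. The only transform is the Y-flip y_m = 198.812 − y_svg.

Shape 1 is a quadratic bezier drawn with `<path>`. Its stroke #ff0000 means cut at S804, F1202. After flipping Y the toolpath is (159.394,72.252) → (181.009,75.183) → (201.534,78.633) → (220.970,82.601) → (239.316,87.089) → (256.573,92.095) → (272.741,97.620) → (287.820,103.664) → (301.809,110.227).

Shape 2 is a open polyline drawn with `<polyline>`. Its stroke #ff00ff means score at S587, F1961. After flipping Y the toolpath is (173.036,118.201) → (248.590,124.801) → (331.516,44.816) → (217.714,24.353).

Shape 3 is a open polyline drawn with `<polyline>`. Its stroke #ff0000 means cut at S804, F1202. After flipping Y the toolpath is (248.014,40.275) → (121.866,97.130) → (313.275,144.598) → (20.311,95.720) → (321.121,59.627).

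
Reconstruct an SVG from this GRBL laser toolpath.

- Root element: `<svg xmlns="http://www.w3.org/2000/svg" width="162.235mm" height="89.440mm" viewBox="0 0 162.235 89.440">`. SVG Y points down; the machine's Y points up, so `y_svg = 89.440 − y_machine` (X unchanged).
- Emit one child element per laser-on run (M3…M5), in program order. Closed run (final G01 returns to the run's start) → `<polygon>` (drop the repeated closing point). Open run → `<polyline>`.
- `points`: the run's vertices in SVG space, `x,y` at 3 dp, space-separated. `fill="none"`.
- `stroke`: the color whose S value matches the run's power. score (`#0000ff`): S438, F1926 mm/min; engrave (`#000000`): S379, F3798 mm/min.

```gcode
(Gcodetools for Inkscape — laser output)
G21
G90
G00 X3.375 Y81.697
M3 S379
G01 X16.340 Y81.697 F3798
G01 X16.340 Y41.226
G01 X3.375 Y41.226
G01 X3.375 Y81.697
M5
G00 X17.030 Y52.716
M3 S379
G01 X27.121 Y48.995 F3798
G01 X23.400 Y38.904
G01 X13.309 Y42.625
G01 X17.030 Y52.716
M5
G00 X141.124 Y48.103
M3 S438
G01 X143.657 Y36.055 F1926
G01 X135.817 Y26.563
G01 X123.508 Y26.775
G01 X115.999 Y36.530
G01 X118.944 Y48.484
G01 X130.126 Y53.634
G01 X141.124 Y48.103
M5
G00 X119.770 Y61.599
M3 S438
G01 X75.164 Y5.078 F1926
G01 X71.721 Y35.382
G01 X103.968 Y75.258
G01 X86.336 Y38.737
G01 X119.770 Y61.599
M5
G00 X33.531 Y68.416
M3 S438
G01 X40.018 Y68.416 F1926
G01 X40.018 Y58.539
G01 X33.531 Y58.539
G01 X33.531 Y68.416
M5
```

<svg xmlns="http://www.w3.org/2000/svg" width="162.235mm" height="89.440mm" viewBox="0 0 162.235 89.440">
  <polygon points="3.375,7.743 16.340,7.743 16.340,48.214 3.375,48.214" fill="none" stroke="#000000"/>
  <polygon points="17.030,36.724 27.121,40.445 23.400,50.536 13.309,46.815" fill="none" stroke="#000000"/>
  <polygon points="141.124,41.337 143.657,53.385 135.817,62.877 123.508,62.665 115.999,52.910 118.944,40.956 130.126,35.806" fill="none" stroke="#0000ff"/>
  <polygon points="119.770,27.841 75.164,84.362 71.721,54.058 103.968,14.182 86.336,50.703" fill="none" stroke="#0000ff"/>
  <polygon points="33.531,21.024 40.018,21.024 40.018,30.901 33.531,30.901" fill="none" stroke="#0000ff"/>
</svg>

y_svg = 89.440 − y_m.

[1] S379→`#000000` (engrave); closed run; points: 3.375,7.743 16.340,7.743 16.340,48.214 3.375,48.214

[2] S379→`#000000` (engrave); closed run; points: 17.030,36.724 27.121,40.445 23.400,50.536 13.309,46.815

[3] S438→`#0000ff` (score); closed run; points: 141.124,41.337 143.657,53.385 135.817,62.877 123.508,62.665 115.999,52.910 118.944,40.956 130.126,35.806

[4] S438→`#0000ff` (score); closed run; points: 119.770,27.841 75.164,84.362 71.721,54.058 103.968,14.182 86.336,50.703

[5] S438→`#0000ff` (score); closed run; points: 33.531,21.024 40.018,21.024 40.018,30.901 33.531,30.901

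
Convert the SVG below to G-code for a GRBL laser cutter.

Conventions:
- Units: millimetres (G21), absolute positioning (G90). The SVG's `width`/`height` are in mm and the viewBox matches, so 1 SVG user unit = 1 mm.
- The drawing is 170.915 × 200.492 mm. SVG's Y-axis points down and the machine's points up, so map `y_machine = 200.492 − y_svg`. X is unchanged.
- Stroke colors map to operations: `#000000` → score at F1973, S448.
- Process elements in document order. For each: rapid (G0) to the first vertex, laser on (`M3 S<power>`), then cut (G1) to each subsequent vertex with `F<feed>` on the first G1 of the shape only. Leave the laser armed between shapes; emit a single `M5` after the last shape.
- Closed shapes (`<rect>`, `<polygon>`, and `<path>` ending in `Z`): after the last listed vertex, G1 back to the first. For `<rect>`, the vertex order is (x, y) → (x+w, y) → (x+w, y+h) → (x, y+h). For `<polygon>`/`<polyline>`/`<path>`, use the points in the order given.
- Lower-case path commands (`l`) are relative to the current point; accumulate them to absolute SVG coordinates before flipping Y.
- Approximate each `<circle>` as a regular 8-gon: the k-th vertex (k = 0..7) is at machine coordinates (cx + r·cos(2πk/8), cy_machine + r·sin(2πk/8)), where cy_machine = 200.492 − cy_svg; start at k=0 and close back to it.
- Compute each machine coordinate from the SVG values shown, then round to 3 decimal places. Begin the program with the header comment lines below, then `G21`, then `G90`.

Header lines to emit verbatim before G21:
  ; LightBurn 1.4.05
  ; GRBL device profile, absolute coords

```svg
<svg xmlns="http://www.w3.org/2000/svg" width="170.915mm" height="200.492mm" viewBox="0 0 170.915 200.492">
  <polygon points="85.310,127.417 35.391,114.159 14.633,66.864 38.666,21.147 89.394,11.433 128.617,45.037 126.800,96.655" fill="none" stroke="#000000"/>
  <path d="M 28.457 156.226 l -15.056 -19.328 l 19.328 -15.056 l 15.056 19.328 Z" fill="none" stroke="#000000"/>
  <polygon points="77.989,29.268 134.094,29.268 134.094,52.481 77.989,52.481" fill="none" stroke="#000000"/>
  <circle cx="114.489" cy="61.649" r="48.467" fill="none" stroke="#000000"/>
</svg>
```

; LightBurn 1.4.05
; GRBL device profile, absolute coords
G21
G90
G0 X85.310 Y73.075
M3 S448
G1 X35.391 Y86.333 F1973
G1 X14.633 Y133.628
G1 X38.666 Y179.345
G1 X89.394 Y189.059
G1 X128.617 Y155.455
G1 X126.800 Y103.837
G1 X85.310 Y73.075
G0 X28.457 Y44.266
M3 S448
G1 X13.401 Y63.594 F1973
G1 X32.729 Y78.650
G1 X47.785 Y59.322
G1 X28.457 Y44.266
G0 X77.989 Y171.224
M3 S448
G1 X134.094 Y171.224 F1973
G1 X134.094 Y148.011
G1 X77.989 Y148.011
G1 X77.989 Y171.224
G0 X162.956 Y138.843
M3 S448
G1 X148.760 Y173.114 F1973
G1 X114.489 Y187.310
G1 X80.218 Y173.114
G1 X66.022 Y138.843
G1 X80.218 Y104.572
G1 X114.489 Y90.376
G1 X148.760 Y104.572
G1 X162.956 Y138.843
M5

Since the viewBox matches the mm dimensions, user units are millimetres directly. The only transform is the Y-flip y_m = 200.492 − y_svg.

Shape 1 is a regular polygon drawn with `<polygon>`. Its stroke #000000 means score at S448, F1973. After flipping Y the toolpath is (85.310,73.075) → (35.391,86.333) → (14.633,133.628) → (38.666,179.345) → (89.394,189.059) → (128.617,155.455) → (126.800,103.837) → (85.310,73.075), returning to the start.

Shape 2 is a regular polygon drawn with `<path>`. Its stroke #000000 means score at S448, F1973. After flipping Y the toolpath is (28.457,44.266) → (13.401,63.594) → (32.729,78.650) → (47.785,59.322) → (28.457,44.266), returning to the start.

Shape 3 is a rectangle drawn with `<polygon>`. Its stroke #000000 means score at S448, F1973. After flipping Y the toolpath is (77.989,171.224) → (134.094,171.224) → (134.094,148.011) → (77.989,148.011) → (77.989,171.224), returning to the start.

Shape 4 is a circle drawn with `<circle>`. Its stroke #000000 means score at S448, F1973. After flipping Y the toolpath is (162.956,138.843) → (148.760,173.114) → (114.489,187.310) → (80.218,173.114) → (66.022,138.843) → (80.218,104.572) → (114.489,90.376) → (148.760,104.572) → (162.956,138.843), returning to the start.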